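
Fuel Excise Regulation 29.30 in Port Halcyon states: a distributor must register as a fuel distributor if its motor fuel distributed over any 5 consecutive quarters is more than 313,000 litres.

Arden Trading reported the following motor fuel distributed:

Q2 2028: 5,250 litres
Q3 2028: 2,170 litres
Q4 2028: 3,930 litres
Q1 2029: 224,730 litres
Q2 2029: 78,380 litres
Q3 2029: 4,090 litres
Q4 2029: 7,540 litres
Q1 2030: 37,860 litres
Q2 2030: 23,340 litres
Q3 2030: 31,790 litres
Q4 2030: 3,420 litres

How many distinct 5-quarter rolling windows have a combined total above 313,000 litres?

Q2 2028–Q2 2029: 5,250 litres + 2,170 litres + 3,930 litres + 224,730 litres + 78,380 litres = 314,460 litres (over)
Q3 2028–Q3 2029: 2,170 litres + 3,930 litres + 224,730 litres + 78,380 litres + 4,090 litres = 313,300 litres (over)
Q4 2028–Q4 2029: 3,930 litres + 224,730 litres + 78,380 litres + 4,090 litres + 7,540 litres = 318,670 litres (over)
Q1 2029–Q1 2030: 224,730 litres + 78,380 litres + 4,090 litres + 7,540 litres + 37,860 litres = 352,600 litres (over)
Q2 2029–Q2 2030: 78,380 litres + 4,090 litres + 7,540 litres + 37,860 litres + 23,340 litres = 151,210 litres (under)
Q3 2029–Q3 2030: 4,090 litres + 7,540 litres + 37,860 litres + 23,340 litres + 31,790 litres = 104,620 litres (under)
Q4 2029–Q4 2030: 7,540 litres + 37,860 litres + 23,340 litres + 31,790 litres + 3,420 litres = 103,950 litres (under)
4 windows exceed the threshold.

4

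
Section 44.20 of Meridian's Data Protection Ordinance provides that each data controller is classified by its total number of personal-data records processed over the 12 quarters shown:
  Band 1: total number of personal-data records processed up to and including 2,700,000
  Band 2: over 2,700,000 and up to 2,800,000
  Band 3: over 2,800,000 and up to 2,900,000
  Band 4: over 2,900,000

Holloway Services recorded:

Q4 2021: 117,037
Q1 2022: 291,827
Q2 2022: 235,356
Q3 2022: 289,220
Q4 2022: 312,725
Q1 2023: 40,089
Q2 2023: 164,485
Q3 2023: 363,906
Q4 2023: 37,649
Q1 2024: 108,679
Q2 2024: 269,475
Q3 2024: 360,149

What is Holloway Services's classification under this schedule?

Total number of personal-data records processed: 117,037 + 291,827 + 235,356 + 289,220 + 312,725 + 40,089 + 164,485 + 363,906 + 37,649 + 108,679 + 269,475 + 360,149 = 2,590,597.
2,590,597 ≤ 2,700,000, so Band 1 applies.

Band 1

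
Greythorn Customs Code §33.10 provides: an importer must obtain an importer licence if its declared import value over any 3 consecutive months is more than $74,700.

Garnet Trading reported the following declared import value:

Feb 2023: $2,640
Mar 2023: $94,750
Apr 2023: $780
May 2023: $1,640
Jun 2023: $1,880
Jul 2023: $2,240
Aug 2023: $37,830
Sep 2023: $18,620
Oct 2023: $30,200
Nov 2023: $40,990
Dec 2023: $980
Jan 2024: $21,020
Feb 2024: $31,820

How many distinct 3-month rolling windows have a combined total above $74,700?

Feb 2023–Apr 2023: $2,640 + $94,750 + $780 = $98,170 (over)
Mar 2023–May 2023: $94,750 + $780 + $1,640 = $97,170 (over)
Apr 2023–Jun 2023: $780 + $1,640 + $1,880 = $4,300 (under)
May 2023–Jul 2023: $1,640 + $1,880 + $2,240 = $5,760 (under)
Jun 2023–Aug 2023: $1,880 + $2,240 + $37,830 = $41,950 (under)
Jul 2023–Sep 2023: $2,240 + $37,830 + $18,620 = $58,690 (under)
Aug 2023–Oct 2023: $37,830 + $18,620 + $30,200 = $86,650 (over)
Sep 2023–Nov 2023: $18,620 + $30,200 + $40,990 = $89,810 (over)
Oct 2023–Dec 2023: $30,200 + $40,990 + $980 = $72,170 (under)
Nov 2023–Jan 2024: $40,990 + $980 + $21,020 = $62,990 (under)
Dec 2023–Feb 2024: $980 + $21,020 + $31,820 = $53,820 (under)
4 windows exceed the threshold.

4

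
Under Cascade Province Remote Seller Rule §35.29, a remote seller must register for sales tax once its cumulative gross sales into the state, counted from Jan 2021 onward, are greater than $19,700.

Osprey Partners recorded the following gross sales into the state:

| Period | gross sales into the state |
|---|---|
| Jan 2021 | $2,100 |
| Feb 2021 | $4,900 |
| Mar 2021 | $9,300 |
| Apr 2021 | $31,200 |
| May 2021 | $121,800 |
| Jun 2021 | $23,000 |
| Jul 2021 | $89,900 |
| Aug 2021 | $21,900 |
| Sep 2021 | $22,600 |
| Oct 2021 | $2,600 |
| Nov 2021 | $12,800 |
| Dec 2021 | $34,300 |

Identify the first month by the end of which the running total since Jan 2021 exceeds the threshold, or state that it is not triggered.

Through Jan 2021: $2,100
Through Feb 2021: $7,000
Through Mar 2021: $16,300
Through Apr 2021: $47,500 ← exceeds threshold

Apr 2021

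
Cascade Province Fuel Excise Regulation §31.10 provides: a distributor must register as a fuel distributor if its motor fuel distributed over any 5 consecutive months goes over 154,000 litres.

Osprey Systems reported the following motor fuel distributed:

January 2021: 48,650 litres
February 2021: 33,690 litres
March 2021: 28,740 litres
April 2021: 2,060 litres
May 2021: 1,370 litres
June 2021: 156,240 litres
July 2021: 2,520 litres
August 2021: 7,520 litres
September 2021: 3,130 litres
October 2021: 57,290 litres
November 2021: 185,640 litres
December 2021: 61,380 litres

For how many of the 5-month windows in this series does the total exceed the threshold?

January 2021–May 2021: 48,650 litres + 33,690 litres + 28,740 litres + 2,060 litres + 1,370 litres = 114,510 litres (under)
February 2021–June 2021: 33,690 litres + 28,740 litres + 2,060 litres + 1,370 litres + 156,240 litres = 222,100 litres (over)
March 2021–July 2021: 28,740 litres + 2,060 litres + 1,370 litres + 156,240 litres + 2,520 litres = 190,930 litres (over)
April 2021–August 2021: 2,060 litres + 1,370 litres + 156,240 litres + 2,520 litres + 7,520 litres = 169,710 litres (over)
May 2021–September 2021: 1,370 litres + 156,240 litres + 2,520 litres + 7,520 litres + 3,130 litres = 170,780 litres (over)
June 2021–October 2021: 156,240 litres + 2,520 litres + 7,520 litres + 3,130 litres + 57,290 litres = 226,700 litres (over)
July 2021–November 2021: 2,520 litres + 7,520 litres + 3,130 litres + 57,290 litres + 185,640 litres = 256,100 litres (over)
August 2021–December 2021: 7,520 litres + 3,130 litres + 57,290 litres + 185,640 litres + 61,380 litres = 314,960 litres (over)
7 windows exceed the threshold.

7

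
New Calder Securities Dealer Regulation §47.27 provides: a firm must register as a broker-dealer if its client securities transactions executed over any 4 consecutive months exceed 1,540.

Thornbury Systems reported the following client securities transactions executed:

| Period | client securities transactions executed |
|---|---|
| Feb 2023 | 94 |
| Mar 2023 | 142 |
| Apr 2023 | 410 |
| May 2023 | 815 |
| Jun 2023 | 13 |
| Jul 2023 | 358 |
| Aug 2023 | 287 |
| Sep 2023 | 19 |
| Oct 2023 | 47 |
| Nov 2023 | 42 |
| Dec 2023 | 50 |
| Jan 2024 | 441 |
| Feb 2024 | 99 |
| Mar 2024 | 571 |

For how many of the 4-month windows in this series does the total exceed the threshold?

Feb 2023–May 2023: 94 + 142 + 410 + 815 = 1,461 (under)
Mar 2023–Jun 2023: 142 + 410 + 815 + 13 = 1,380 (under)
Apr 2023–Jul 2023: 410 + 815 + 13 + 358 = 1,596 (over)
May 2023–Aug 2023: 815 + 13 + 358 + 287 = 1,473 (under)
Jun 2023–Sep 2023: 13 + 358 + 287 + 19 = 677 (under)
Jul 2023–Oct 2023: 358 + 287 + 19 + 47 = 711 (under)
Aug 2023–Nov 2023: 287 + 19 + 47 + 42 = 395 (under)
Sep 2023–Dec 2023: 19 + 47 + 42 + 50 = 158 (under)
Oct 2023–Jan 2024: 47 + 42 + 50 + 441 = 580 (under)
Nov 2023–Feb 2024: 42 + 50 + 441 + 99 = 632 (under)
Dec 2023–Mar 2024: 50 + 441 + 99 + 571 = 1,161 (under)
1 window exceeds the threshold.

1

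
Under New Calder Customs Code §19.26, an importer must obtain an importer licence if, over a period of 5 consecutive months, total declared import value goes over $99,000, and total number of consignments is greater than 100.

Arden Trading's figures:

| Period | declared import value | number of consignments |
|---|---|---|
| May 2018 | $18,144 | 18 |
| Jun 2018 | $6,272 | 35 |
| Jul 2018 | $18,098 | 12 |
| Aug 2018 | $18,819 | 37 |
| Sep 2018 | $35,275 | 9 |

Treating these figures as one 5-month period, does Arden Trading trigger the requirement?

No

Total declared import value: $18,144 + $6,272 + $18,098 + $18,819 + $35,275 = $96,608 (≤ $99,000).
Total number of consignments: 18 + 35 + 12 + 37 + 9 = 111 (> 100).
The test is 'and': the rule requires both, and at least one is not exceeded.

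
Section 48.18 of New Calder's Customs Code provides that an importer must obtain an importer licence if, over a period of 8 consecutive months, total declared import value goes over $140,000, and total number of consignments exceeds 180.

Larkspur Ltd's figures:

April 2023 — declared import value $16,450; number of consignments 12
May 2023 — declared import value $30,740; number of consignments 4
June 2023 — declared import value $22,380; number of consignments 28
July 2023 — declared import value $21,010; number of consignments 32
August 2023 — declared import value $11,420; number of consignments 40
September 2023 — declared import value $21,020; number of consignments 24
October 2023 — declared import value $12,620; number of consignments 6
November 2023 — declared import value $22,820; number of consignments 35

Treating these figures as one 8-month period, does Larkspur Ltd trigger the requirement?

Yes

Total declared import value: $16,450 + $30,740 + $22,380 + $21,010 + $11,420 + $21,020 + $12,620 + $22,820 = $158,460 (> $140,000).
Total number of consignments: 12 + 4 + 28 + 32 + 40 + 24 + 6 + 35 = 181 (> 180).
The test is 'and': both thresholds are exceeded.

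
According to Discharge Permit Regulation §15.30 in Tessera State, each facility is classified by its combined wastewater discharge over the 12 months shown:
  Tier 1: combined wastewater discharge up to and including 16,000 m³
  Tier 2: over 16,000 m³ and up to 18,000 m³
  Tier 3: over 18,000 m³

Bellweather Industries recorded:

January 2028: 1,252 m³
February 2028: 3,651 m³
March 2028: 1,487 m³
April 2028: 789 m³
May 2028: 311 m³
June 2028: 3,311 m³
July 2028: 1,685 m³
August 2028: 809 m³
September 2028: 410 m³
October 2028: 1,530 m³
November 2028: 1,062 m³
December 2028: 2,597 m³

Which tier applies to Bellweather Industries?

Tier 3

Combined wastewater discharge: 1,252 m³ + 3,651 m³ + 1,487 m³ + 789 m³ + 311 m³ + 3,311 m³ + 1,685 m³ + 809 m³ + 410 m³ + 1,530 m³ + 1,062 m³ + 2,597 m³ = 18,894 m³.
18,894 m³ > 18,000 m³, so Tier 3 applies.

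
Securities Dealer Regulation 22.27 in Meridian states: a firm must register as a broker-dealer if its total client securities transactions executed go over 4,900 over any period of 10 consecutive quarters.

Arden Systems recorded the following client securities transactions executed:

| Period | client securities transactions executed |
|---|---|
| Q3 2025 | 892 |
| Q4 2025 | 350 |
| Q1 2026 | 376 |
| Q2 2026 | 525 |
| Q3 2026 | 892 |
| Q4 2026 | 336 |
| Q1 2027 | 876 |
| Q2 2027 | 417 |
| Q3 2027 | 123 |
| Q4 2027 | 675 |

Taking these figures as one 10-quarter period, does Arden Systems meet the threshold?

Total client securities transactions executed: 892 + 350 + 376 + 525 + 892 + 336 + 876 + 417 + 123 + 675 = 5,462.
5,462 > 4,900, so the threshold is exceeded.

Yes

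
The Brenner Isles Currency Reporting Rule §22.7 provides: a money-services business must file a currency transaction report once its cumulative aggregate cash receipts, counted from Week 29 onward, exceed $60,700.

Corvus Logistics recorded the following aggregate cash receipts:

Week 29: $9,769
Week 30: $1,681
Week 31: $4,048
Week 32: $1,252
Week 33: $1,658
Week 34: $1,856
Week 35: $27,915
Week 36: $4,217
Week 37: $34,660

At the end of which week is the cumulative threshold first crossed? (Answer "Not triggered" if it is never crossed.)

Through Week 29: $9,769
Through Week 30: $11,450
Through Week 31: $15,498
Through Week 32: $16,750
Through Week 33: $18,408
Through Week 34: $20,264
Through Week 35: $48,179
Through Week 36: $52,396
Through Week 37: $87,056 ← exceeds threshold

Week 37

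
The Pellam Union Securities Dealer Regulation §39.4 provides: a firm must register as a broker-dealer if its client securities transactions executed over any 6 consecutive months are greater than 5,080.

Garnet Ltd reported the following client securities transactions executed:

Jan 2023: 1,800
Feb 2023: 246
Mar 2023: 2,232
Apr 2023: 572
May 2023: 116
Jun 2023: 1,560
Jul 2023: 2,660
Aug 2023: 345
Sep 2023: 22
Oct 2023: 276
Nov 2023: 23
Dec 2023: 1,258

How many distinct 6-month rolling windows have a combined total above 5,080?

Jan 2023–Jun 2023: 1,800 + 246 + 2,232 + 572 + 116 + 1,560 = 6,526 (over)
Feb 2023–Jul 2023: 246 + 2,232 + 572 + 116 + 1,560 + 2,660 = 7,386 (over)
Mar 2023–Aug 2023: 2,232 + 572 + 116 + 1,560 + 2,660 + 345 = 7,485 (over)
Apr 2023–Sep 2023: 572 + 116 + 1,560 + 2,660 + 345 + 22 = 5,275 (over)
May 2023–Oct 2023: 116 + 1,560 + 2,660 + 345 + 22 + 276 = 4,979 (under)
Jun 2023–Nov 2023: 1,560 + 2,660 + 345 + 22 + 276 + 23 = 4,886 (under)
Jul 2023–Dec 2023: 2,660 + 345 + 22 + 276 + 23 + 1,258 = 4,584 (under)
4 windows exceed the threshold.

4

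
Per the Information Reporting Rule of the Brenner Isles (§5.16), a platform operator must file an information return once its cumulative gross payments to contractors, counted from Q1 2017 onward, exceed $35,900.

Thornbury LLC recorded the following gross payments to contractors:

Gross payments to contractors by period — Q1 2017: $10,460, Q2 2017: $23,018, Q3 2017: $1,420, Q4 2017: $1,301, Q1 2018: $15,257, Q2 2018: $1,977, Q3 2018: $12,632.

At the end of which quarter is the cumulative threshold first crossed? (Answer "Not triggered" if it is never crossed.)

Through Q1 2017: $10,460
Through Q2 2017: $33,478
Through Q3 2017: $34,898
Through Q4 2017: $36,199 ← exceeds threshold

Q4 2017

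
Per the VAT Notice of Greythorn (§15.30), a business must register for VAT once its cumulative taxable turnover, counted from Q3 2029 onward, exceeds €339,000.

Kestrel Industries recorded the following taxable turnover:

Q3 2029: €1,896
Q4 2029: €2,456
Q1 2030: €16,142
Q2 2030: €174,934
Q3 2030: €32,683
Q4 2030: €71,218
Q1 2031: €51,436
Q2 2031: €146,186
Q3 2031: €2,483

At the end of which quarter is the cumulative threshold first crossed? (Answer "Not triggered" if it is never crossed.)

Through Q3 2029: €1,896
Through Q4 2029: €4,352
Through Q1 2030: €20,494
Through Q2 2030: €195,428
Through Q3 2030: €228,111
Through Q4 2030: €299,329
Through Q1 2031: €350,765 ← exceeds threshold

Q1 2031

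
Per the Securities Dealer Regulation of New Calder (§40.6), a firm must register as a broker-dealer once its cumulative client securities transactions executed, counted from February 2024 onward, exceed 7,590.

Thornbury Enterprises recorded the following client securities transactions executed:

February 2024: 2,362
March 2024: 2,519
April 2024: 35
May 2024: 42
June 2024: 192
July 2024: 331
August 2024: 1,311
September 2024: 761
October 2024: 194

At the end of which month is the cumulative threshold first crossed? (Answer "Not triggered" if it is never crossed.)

October 2024

Through February 2024: 2,362
Through March 2024: 4,881
Through April 2024: 4,916
Through May 2024: 4,958
Through June 2024: 5,150
Through July 2024: 5,481
Through August 2024: 6,792
Through September 2024: 7,553
Through October 2024: 7,747 ← exceeds threshold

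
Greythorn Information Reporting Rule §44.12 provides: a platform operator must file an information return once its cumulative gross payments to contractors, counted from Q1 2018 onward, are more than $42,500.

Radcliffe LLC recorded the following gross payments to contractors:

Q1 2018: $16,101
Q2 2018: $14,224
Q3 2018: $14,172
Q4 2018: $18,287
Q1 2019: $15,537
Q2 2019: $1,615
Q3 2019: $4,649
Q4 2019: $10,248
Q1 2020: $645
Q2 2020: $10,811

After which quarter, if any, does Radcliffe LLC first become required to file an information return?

Through Q1 2018: $16,101
Through Q2 2018: $30,325
Through Q3 2018: $44,497 ← exceeds threshold

Q3 2018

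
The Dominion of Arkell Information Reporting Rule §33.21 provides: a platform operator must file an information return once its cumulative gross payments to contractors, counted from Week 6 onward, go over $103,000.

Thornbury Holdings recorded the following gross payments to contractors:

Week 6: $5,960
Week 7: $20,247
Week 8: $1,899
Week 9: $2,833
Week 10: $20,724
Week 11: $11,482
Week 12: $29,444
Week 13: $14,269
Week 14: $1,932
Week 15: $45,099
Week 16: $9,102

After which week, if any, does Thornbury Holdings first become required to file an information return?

Week 13

Through Week 6: $5,960
Through Week 7: $26,207
Through Week 8: $28,106
Through Week 9: $30,939
Through Week 10: $51,663
Through Week 11: $63,145
Through Week 12: $92,589
Through Week 13: $106,858 ← exceeds threshold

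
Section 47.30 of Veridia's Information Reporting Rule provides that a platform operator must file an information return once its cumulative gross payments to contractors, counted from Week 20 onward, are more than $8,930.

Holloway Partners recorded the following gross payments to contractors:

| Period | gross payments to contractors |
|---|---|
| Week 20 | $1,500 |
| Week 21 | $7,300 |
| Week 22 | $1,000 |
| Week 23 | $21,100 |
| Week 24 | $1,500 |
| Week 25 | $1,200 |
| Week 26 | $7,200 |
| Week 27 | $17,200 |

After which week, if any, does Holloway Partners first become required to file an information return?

Week 22

Through Week 20: $1,500
Through Week 21: $8,800
Through Week 22: $9,800 ← exceeds threshold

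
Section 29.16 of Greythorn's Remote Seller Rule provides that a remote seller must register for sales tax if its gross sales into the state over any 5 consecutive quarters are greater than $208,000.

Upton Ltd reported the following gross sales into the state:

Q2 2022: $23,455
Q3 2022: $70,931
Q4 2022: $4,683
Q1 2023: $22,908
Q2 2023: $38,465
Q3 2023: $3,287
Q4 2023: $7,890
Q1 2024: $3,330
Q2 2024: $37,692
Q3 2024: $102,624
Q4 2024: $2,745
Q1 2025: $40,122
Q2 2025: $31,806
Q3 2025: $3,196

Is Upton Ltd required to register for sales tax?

Yes

Q2 2022–Q2 2023: $23,455 + $70,931 + $4,683 + $22,908 + $38,465 = $160,442 (under)
Q3 2022–Q3 2023: $70,931 + $4,683 + $22,908 + $38,465 + $3,287 = $140,274 (under)
Q4 2022–Q4 2023: $4,683 + $22,908 + $38,465 + $3,287 + $7,890 = $77,233 (under)
Q1 2023–Q1 2024: $22,908 + $38,465 + $3,287 + $7,890 + $3,330 = $75,880 (under)
Q2 2023–Q2 2024: $38,465 + $3,287 + $7,890 + $3,330 + $37,692 = $90,664 (under)
Q3 2023–Q3 2024: $3,287 + $7,890 + $3,330 + $37,692 + $102,624 = $154,823 (under)
Q4 2023–Q4 2024: $7,890 + $3,330 + $37,692 + $102,624 + $2,745 = $154,281 (under)
Q1 2024–Q1 2025: $3,330 + $37,692 + $102,624 + $2,745 + $40,122 = $186,513 (under)
Q2 2024–Q2 2025: $37,692 + $102,624 + $2,745 + $40,122 + $31,806 = $214,989 (over)
Q3 2024–Q3 2025: $102,624 + $2,745 + $40,122 + $31,806 + $3,196 = $180,493 (under)
At least one window exceeds $208,000.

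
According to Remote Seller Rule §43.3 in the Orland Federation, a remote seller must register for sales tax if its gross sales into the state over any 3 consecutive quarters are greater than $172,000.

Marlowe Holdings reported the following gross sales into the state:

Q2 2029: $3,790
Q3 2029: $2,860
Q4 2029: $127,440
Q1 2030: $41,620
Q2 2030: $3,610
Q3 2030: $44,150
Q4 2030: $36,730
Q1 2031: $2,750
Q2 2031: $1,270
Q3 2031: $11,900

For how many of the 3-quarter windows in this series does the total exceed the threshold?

Q2 2029–Q4 2029: $3,790 + $2,860 + $127,440 = $134,090 (under)
Q3 2029–Q1 2030: $2,860 + $127,440 + $41,620 = $171,920 (under)
Q4 2029–Q2 2030: $127,440 + $41,620 + $3,610 = $172,670 (over)
Q1 2030–Q3 2030: $41,620 + $3,610 + $44,150 = $89,380 (under)
Q2 2030–Q4 2030: $3,610 + $44,150 + $36,730 = $84,490 (under)
Q3 2030–Q1 2031: $44,150 + $36,730 + $2,750 = $83,630 (under)
Q4 2030–Q2 2031: $36,730 + $2,750 + $1,270 = $40,750 (under)
Q1 2031–Q3 2031: $2,750 + $1,270 + $11,900 = $15,920 (under)
1 window exceeds the threshold.

1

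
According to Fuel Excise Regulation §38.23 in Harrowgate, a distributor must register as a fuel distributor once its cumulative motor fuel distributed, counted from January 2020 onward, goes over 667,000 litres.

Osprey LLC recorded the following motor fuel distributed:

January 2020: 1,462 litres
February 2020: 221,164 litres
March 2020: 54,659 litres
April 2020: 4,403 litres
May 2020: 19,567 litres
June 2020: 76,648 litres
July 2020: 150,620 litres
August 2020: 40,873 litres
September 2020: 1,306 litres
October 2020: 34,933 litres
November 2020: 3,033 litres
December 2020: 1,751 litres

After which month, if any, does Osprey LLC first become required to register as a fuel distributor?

Through January 2020: 1,462 litres
Through February 2020: 222,626 litres
Through March 2020: 277,285 litres
Through April 2020: 281,688 litres
Through May 2020: 301,255 litres
Through June 2020: 377,903 litres
Through July 2020: 528,523 litres
Through August 2020: 569,396 litres
Through September 2020: 570,702 litres
Through October 2020: 605,635 litres
Through November 2020: 608,668 litres
Through December 2020: 610,419 litres
Final cumulative total 610,419 litres ≤ 667,000 litres; the threshold is never exceeded.

Not triggered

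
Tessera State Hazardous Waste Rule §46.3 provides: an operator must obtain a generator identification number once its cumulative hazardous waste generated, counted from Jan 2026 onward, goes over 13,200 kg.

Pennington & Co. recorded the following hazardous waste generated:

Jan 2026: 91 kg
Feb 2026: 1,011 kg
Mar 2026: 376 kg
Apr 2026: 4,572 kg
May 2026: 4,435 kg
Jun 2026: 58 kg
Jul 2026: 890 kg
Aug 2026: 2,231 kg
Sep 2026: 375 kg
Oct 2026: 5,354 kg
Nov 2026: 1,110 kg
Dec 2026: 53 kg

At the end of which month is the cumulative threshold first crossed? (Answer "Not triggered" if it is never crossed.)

Through Jan 2026: 91 kg
Through Feb 2026: 1,102 kg
Through Mar 2026: 1,478 kg
Through Apr 2026: 6,050 kg
Through May 2026: 10,485 kg
Through Jun 2026: 10,543 kg
Through Jul 2026: 11,433 kg
Through Aug 2026: 13,664 kg ← exceeds threshold

Aug 2026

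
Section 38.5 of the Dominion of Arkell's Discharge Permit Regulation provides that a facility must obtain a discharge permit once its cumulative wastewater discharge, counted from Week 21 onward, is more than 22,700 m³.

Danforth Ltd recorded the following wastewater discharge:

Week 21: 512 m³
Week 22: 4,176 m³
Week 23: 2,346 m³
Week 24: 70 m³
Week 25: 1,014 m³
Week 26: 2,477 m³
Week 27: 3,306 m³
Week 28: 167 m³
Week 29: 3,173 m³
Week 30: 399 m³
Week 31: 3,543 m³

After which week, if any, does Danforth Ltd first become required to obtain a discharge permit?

Through Week 21: 512 m³
Through Week 22: 4,688 m³
Through Week 23: 7,034 m³
Through Week 24: 7,104 m³
Through Week 25: 8,118 m³
Through Week 26: 10,595 m³
Through Week 27: 13,901 m³
Through Week 28: 14,068 m³
Through Week 29: 17,241 m³
Through Week 30: 17,640 m³
Through Week 31: 21,183 m³
Final cumulative total 21,183 m³ ≤ 22,700 m³; the threshold is never exceeded.

Not triggered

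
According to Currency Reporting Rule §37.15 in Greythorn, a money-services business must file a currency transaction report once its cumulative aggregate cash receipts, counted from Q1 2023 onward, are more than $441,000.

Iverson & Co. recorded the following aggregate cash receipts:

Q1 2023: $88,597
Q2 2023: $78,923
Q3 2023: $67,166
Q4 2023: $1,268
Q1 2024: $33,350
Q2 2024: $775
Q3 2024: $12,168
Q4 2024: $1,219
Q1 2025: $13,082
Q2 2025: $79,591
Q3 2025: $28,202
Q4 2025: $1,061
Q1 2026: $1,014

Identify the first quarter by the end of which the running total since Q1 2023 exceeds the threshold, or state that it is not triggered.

Not triggered

Through Q1 2023: $88,597
Through Q2 2023: $167,520
Through Q3 2023: $234,686
Through Q4 2023: $235,954
Through Q1 2024: $269,304
Through Q2 2024: $270,079
Through Q3 2024: $282,247
Through Q4 2024: $283,466
Through Q1 2025: $296,548
Through Q2 2025: $376,139
Through Q3 2025: $404,341
Through Q4 2025: $405,402
Through Q1 2026: $406,416
Final cumulative total $406,416 ≤ $441,000; the threshold is never exceeded.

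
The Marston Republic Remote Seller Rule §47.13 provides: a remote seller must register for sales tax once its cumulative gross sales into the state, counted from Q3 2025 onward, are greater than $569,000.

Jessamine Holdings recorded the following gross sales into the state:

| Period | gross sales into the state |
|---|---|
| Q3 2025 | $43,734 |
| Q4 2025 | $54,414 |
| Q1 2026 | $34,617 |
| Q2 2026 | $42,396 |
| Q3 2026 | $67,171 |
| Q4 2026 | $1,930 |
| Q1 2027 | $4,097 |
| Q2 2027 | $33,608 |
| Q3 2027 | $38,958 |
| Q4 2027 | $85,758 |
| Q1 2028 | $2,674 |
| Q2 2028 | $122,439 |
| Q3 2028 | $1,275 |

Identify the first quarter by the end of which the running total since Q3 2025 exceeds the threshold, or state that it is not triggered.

Through Q3 2025: $43,734
Through Q4 2025: $98,148
Through Q1 2026: $132,765
Through Q2 2026: $175,161
Through Q3 2026: $242,332
Through Q4 2026: $244,262
Through Q1 2027: $248,359
Through Q2 2027: $281,967
Through Q3 2027: $320,925
Through Q4 2027: $406,683
Through Q1 2028: $409,357
Through Q2 2028: $531,796
Through Q3 2028: $533,071
Final cumulative total $533,071 ≤ $569,000; the threshold is never exceeded.

Not triggered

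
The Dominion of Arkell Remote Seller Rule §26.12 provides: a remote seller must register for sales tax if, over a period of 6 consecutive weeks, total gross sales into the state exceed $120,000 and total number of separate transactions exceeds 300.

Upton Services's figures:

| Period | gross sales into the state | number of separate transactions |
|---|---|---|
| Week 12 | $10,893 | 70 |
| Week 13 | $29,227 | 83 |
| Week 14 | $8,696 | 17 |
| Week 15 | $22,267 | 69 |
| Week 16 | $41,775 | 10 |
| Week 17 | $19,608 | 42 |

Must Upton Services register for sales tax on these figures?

No

Total gross sales into the state: $10,893 + $29,227 + $8,696 + $22,267 + $41,775 + $19,608 = $132,466 (> $120,000).
Total number of separate transactions: 70 + 83 + 17 + 69 + 10 + 42 = 291 (≤ 300).
The test is 'and': the rule requires both, and at least one is not exceeded.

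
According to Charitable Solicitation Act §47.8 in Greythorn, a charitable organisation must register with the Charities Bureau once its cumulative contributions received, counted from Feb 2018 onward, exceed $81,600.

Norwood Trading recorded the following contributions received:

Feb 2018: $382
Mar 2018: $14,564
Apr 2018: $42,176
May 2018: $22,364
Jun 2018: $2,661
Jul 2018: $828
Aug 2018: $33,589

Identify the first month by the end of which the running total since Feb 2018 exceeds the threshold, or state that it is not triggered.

Jun 2018

Through Feb 2018: $382
Through Mar 2018: $14,946
Through Apr 2018: $57,122
Through May 2018: $79,486
Through Jun 2018: $82,147 ← exceeds threshold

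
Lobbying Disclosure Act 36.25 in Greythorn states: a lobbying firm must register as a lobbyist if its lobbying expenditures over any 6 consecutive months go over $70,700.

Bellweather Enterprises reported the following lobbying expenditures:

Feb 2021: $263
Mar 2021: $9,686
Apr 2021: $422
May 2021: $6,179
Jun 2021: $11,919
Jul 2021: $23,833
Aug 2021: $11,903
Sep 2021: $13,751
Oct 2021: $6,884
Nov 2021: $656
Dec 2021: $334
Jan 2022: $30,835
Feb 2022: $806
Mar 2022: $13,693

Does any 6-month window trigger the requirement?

Feb 2021–Jul 2021: $263 + $9,686 + $422 + $6,179 + $11,919 + $23,833 = $52,302 (under)
Mar 2021–Aug 2021: $9,686 + $422 + $6,179 + $11,919 + $23,833 + $11,903 = $63,942 (under)
Apr 2021–Sep 2021: $422 + $6,179 + $11,919 + $23,833 + $11,903 + $13,751 = $68,007 (under)
May 2021–Oct 2021: $6,179 + $11,919 + $23,833 + $11,903 + $13,751 + $6,884 = $74,469 (over)
Jun 2021–Nov 2021: $11,919 + $23,833 + $11,903 + $13,751 + $6,884 + $656 = $68,946 (under)
Jul 2021–Dec 2021: $23,833 + $11,903 + $13,751 + $6,884 + $656 + $334 = $57,361 (under)
Aug 2021–Jan 2022: $11,903 + $13,751 + $6,884 + $656 + $334 + $30,835 = $64,363 (under)
Sep 2021–Feb 2022: $13,751 + $6,884 + $656 + $334 + $30,835 + $806 = $53,266 (under)
Oct 2021–Mar 2022: $6,884 + $656 + $334 + $30,835 + $806 + $13,693 = $53,208 (under)
At least one window exceeds $70,700.

Yes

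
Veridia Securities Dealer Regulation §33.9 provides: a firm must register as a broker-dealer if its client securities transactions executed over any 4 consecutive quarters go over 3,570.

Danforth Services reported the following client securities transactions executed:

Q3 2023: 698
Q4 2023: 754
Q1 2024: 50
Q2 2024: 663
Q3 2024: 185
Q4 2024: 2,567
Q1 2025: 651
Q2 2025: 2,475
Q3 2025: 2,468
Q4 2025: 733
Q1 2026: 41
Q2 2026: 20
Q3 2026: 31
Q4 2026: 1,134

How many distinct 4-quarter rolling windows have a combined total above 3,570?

Q3 2023–Q2 2024: 698 + 754 + 50 + 663 = 2,165 (under)
Q4 2023–Q3 2024: 754 + 50 + 663 + 185 = 1,652 (under)
Q1 2024–Q4 2024: 50 + 663 + 185 + 2,567 = 3,465 (under)
Q2 2024–Q1 2025: 663 + 185 + 2,567 + 651 = 4,066 (over)
Q3 2024–Q2 2025: 185 + 2,567 + 651 + 2,475 = 5,878 (over)
Q4 2024–Q3 2025: 2,567 + 651 + 2,475 + 2,468 = 8,161 (over)
Q1 2025–Q4 2025: 651 + 2,475 + 2,468 + 733 = 6,327 (over)
Q2 2025–Q1 2026: 2,475 + 2,468 + 733 + 41 = 5,717 (over)
Q3 2025–Q2 2026: 2,468 + 733 + 41 + 20 = 3,262 (under)
Q4 2025–Q3 2026: 733 + 41 + 20 + 31 = 825 (under)
Q1 2026–Q4 2026: 41 + 20 + 31 + 1,134 = 1,226 (under)
5 windows exceed the threshold.

5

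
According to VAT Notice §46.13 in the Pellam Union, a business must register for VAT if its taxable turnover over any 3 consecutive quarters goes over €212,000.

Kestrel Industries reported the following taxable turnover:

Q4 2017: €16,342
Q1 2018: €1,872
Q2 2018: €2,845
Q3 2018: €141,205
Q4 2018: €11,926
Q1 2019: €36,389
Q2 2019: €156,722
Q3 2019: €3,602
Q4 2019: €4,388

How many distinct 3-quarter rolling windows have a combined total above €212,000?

Q4 2017–Q2 2018: €16,342 + €1,872 + €2,845 = €21,059 (under)
Q1 2018–Q3 2018: €1,872 + €2,845 + €141,205 = €145,922 (under)
Q2 2018–Q4 2018: €2,845 + €141,205 + €11,926 = €155,976 (under)
Q3 2018–Q1 2019: €141,205 + €11,926 + €36,389 = €189,520 (under)
Q4 2018–Q2 2019: €11,926 + €36,389 + €156,722 = €205,037 (under)
Q1 2019–Q3 2019: €36,389 + €156,722 + €3,602 = €196,713 (under)
Q2 2019–Q4 2019: €156,722 + €3,602 + €4,388 = €164,712 (under)
0 windows exceed the threshold.

0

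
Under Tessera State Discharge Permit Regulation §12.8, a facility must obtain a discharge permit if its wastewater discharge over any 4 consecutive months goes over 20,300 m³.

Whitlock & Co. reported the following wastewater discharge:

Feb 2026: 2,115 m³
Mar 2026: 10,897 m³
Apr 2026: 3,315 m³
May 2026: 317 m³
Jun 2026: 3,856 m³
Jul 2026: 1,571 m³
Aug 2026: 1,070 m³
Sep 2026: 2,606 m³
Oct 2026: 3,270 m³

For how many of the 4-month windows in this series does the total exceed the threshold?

Feb 2026–May 2026: 2,115 m³ + 10,897 m³ + 3,315 m³ + 317 m³ = 16,644 m³ (under)
Mar 2026–Jun 2026: 10,897 m³ + 3,315 m³ + 317 m³ + 3,856 m³ = 18,385 m³ (under)
Apr 2026–Jul 2026: 3,315 m³ + 317 m³ + 3,856 m³ + 1,571 m³ = 9,059 m³ (under)
May 2026–Aug 2026: 317 m³ + 3,856 m³ + 1,571 m³ + 1,070 m³ = 6,814 m³ (under)
Jun 2026–Sep 2026: 3,856 m³ + 1,571 m³ + 1,070 m³ + 2,606 m³ = 9,103 m³ (under)
Jul 2026–Oct 2026: 1,571 m³ + 1,070 m³ + 2,606 m³ + 3,270 m³ = 8,517 m³ (under)
0 windows exceed the threshold.

0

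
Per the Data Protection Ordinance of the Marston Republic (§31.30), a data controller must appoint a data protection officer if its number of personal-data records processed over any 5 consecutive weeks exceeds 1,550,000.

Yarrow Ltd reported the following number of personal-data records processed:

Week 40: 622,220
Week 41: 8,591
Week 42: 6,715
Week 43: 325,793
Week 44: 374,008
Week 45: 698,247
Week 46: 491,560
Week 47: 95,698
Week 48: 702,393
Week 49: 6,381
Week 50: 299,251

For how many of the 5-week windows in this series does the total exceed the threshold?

5

Week 40–Week 44: 622,220 + 8,591 + 6,715 + 325,793 + 374,008 = 1,337,327 (under)
Week 41–Week 45: 8,591 + 6,715 + 325,793 + 374,008 + 698,247 = 1,413,354 (under)
Week 42–Week 46: 6,715 + 325,793 + 374,008 + 698,247 + 491,560 = 1,896,323 (over)
Week 43–Week 47: 325,793 + 374,008 + 698,247 + 491,560 + 95,698 = 1,985,306 (over)
Week 44–Week 48: 374,008 + 698,247 + 491,560 + 95,698 + 702,393 = 2,361,906 (over)
Week 45–Week 49: 698,247 + 491,560 + 95,698 + 702,393 + 6,381 = 1,994,279 (over)
Week 46–Week 50: 491,560 + 95,698 + 702,393 + 6,381 + 299,251 = 1,595,283 (over)
5 windows exceed the threshold.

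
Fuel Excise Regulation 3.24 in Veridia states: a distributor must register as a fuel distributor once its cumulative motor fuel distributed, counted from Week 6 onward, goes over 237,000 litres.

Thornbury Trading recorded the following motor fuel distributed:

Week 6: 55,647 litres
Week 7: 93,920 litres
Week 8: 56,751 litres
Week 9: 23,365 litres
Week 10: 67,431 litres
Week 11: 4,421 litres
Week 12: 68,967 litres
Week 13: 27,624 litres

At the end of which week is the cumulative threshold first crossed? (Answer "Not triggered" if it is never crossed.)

Week 10

Through Week 6: 55,647 litres
Through Week 7: 149,567 litres
Through Week 8: 206,318 litres
Through Week 9: 229,683 litres
Through Week 10: 297,114 litres ← exceeds threshold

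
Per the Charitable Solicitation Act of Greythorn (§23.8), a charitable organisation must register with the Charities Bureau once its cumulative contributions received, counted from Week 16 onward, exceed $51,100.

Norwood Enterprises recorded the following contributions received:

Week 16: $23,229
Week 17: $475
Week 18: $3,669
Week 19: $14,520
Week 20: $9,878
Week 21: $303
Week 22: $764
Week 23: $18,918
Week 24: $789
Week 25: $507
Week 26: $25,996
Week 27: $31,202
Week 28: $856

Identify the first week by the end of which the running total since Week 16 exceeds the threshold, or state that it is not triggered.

Week 20

Through Week 16: $23,229
Through Week 17: $23,704
Through Week 18: $27,373
Through Week 19: $41,893
Through Week 20: $51,771 ← exceeds threshold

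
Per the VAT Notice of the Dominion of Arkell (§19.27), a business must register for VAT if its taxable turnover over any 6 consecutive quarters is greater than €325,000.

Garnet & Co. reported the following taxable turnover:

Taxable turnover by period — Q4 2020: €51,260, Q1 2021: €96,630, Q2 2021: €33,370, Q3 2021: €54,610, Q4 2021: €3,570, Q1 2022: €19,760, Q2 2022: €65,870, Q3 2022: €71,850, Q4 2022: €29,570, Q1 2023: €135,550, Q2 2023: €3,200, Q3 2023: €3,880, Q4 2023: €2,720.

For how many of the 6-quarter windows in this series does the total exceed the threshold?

2

Q4 2020–Q1 2022: €51,260 + €96,630 + €33,370 + €54,610 + €3,570 + €19,760 = €259,200 (under)
Q1 2021–Q2 2022: €96,630 + €33,370 + €54,610 + €3,570 + €19,760 + €65,870 = €273,810 (under)
Q2 2021–Q3 2022: €33,370 + €54,610 + €3,570 + €19,760 + €65,870 + €71,850 = €249,030 (under)
Q3 2021–Q4 2022: €54,610 + €3,570 + €19,760 + €65,870 + €71,850 + €29,570 = €245,230 (under)
Q4 2021–Q1 2023: €3,570 + €19,760 + €65,870 + €71,850 + €29,570 + €135,550 = €326,170 (over)
Q1 2022–Q2 2023: €19,760 + €65,870 + €71,850 + €29,570 + €135,550 + €3,200 = €325,800 (over)
Q2 2022–Q3 2023: €65,870 + €71,850 + €29,570 + €135,550 + €3,200 + €3,880 = €309,920 (under)
Q3 2022–Q4 2023: €71,850 + €29,570 + €135,550 + €3,200 + €3,880 + €2,720 = €246,770 (under)
2 windows exceed the threshold.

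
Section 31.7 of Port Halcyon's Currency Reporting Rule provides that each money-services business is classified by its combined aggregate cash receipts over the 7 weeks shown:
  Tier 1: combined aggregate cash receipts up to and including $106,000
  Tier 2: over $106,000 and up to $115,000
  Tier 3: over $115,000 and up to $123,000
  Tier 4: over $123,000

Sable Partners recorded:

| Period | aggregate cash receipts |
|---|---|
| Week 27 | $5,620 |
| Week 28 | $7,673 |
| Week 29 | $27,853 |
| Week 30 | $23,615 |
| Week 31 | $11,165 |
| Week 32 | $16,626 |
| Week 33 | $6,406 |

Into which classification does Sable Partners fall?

Tier 1

Combined aggregate cash receipts: $5,620 + $7,673 + $27,853 + $23,615 + $11,165 + $16,626 + $6,406 = $98,958.
$98,958 ≤ $106,000, so Tier 1 applies.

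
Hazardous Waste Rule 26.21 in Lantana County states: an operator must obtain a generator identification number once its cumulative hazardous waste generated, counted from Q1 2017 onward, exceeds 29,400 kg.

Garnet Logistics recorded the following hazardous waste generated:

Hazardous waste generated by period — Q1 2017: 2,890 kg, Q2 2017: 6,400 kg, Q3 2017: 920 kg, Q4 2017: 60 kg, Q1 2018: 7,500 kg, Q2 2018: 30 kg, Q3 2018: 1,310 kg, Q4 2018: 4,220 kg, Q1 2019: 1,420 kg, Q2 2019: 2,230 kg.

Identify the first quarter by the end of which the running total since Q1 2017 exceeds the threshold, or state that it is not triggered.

Not triggered

Through Q1 2017: 2,890 kg
Through Q2 2017: 9,290 kg
Through Q3 2017: 10,210 kg
Through Q4 2017: 10,270 kg
Through Q1 2018: 17,770 kg
Through Q2 2018: 17,800 kg
Through Q3 2018: 19,110 kg
Through Q4 2018: 23,330 kg
Through Q1 2019: 24,750 kg
Through Q2 2019: 26,980 kg
Final cumulative total 26,980 kg ≤ 29,400 kg; the threshold is never exceeded.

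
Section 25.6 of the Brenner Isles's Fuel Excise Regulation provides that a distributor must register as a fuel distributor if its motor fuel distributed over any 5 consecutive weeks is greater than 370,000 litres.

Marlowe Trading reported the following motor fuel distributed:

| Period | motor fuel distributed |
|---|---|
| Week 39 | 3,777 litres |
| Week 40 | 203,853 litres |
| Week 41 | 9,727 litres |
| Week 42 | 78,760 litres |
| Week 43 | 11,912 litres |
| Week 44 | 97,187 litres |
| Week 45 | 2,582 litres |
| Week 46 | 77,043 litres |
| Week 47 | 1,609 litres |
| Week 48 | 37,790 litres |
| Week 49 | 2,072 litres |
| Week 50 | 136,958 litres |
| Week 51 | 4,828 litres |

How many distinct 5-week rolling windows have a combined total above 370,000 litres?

1

Week 39–Week 43: 3,777 litres + 203,853 litres + 9,727 litres + 78,760 litres + 11,912 litres = 308,029 litres (under)
Week 40–Week 44: 203,853 litres + 9,727 litres + 78,760 litres + 11,912 litres + 97,187 litres = 401,439 litres (over)
Week 41–Week 45: 9,727 litres + 78,760 litres + 11,912 litres + 97,187 litres + 2,582 litres = 200,168 litres (under)
Week 42–Week 46: 78,760 litres + 11,912 litres + 97,187 litres + 2,582 litres + 77,043 litres = 267,484 litres (under)
Week 43–Week 47: 11,912 litres + 97,187 litres + 2,582 litres + 77,043 litres + 1,609 litres = 190,333 litres (under)
Week 44–Week 48: 97,187 litres + 2,582 litres + 77,043 litres + 1,609 litres + 37,790 litres = 216,211 litres (under)
Week 45–Week 49: 2,582 litres + 77,043 litres + 1,609 litres + 37,790 litres + 2,072 litres = 121,096 litres (under)
Week 46–Week 50: 77,043 litres + 1,609 litres + 37,790 litres + 2,072 litres + 136,958 litres = 255,472 litres (under)
Week 47–Week 51: 1,609 litres + 37,790 litres + 2,072 litres + 136,958 litres + 4,828 litres = 183,257 litres (under)
1 window exceeds the threshold.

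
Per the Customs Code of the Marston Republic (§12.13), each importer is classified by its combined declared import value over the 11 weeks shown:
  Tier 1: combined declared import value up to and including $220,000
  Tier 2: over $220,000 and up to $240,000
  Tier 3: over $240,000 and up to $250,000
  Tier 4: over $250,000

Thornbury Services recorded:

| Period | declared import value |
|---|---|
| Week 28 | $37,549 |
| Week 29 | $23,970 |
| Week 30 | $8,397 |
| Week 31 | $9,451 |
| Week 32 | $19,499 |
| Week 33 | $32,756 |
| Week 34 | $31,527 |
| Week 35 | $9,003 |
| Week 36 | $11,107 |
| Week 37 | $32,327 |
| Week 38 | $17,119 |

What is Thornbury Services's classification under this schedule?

Combined declared import value: $37,549 + $23,970 + $8,397 + $9,451 + $19,499 + $32,756 + $31,527 + $9,003 + $11,107 + $32,327 + $17,119 = $232,705.
$220,000 < $232,705 ≤ $240,000, so Tier 2 applies.

Tier 2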